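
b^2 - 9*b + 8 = (b - 8)*(b - 1)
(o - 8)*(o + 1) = o^2 - 7*o - 8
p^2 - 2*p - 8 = (p - 4)*(p + 2)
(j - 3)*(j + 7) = j^2 + 4*j - 21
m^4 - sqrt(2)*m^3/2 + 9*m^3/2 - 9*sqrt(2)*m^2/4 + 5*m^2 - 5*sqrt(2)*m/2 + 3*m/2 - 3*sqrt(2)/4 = (m + 1/2)*(m + 1)*(m + 3)*(m - sqrt(2)/2)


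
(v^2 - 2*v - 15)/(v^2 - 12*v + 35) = (v + 3)/(v - 7)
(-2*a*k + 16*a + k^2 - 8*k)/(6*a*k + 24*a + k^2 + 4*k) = (-2*a*k + 16*a + k^2 - 8*k)/(6*a*k + 24*a + k^2 + 4*k)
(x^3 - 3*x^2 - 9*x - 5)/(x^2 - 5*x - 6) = (x^2 - 4*x - 5)/(x - 6)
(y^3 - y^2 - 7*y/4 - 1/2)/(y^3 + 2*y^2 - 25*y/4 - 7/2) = (2*y + 1)/(2*y + 7)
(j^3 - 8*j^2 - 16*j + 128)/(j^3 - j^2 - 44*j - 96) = (j - 4)/(j + 3)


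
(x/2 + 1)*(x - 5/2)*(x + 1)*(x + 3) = x^4/2 + 7*x^3/4 - 2*x^2 - 43*x/4 - 15/2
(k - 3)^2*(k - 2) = k^3 - 8*k^2 + 21*k - 18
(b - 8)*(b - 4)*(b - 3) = b^3 - 15*b^2 + 68*b - 96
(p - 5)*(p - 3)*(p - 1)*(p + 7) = p^4 - 2*p^3 - 40*p^2 + 146*p - 105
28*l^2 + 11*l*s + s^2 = (4*l + s)*(7*l + s)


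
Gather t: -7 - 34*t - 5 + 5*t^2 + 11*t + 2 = 5*t^2 - 23*t - 10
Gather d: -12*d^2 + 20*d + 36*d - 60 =-12*d^2 + 56*d - 60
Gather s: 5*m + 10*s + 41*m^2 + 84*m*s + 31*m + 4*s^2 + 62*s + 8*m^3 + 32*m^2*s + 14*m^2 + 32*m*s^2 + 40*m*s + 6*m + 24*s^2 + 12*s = 8*m^3 + 55*m^2 + 42*m + s^2*(32*m + 28) + s*(32*m^2 + 124*m + 84)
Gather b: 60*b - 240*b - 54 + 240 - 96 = 90 - 180*b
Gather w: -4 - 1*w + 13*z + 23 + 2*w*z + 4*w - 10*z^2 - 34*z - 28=w*(2*z + 3) - 10*z^2 - 21*z - 9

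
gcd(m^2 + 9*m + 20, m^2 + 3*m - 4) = m + 4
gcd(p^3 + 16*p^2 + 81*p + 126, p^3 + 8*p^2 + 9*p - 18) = p^2 + 9*p + 18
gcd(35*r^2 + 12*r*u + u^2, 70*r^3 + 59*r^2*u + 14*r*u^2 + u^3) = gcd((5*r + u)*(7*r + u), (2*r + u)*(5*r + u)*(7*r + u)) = 35*r^2 + 12*r*u + u^2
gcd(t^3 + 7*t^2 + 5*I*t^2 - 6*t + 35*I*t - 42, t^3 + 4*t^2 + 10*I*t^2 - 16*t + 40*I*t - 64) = t + 2*I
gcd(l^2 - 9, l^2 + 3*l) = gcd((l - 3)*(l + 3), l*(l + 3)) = l + 3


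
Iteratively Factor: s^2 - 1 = (s + 1)*(s - 1)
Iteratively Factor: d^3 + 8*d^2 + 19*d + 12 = (d + 4)*(d^2 + 4*d + 3) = (d + 1)*(d + 4)*(d + 3)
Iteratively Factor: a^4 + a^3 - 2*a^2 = (a + 2)*(a^3 - a^2) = a*(a + 2)*(a^2 - a) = a*(a - 1)*(a + 2)*(a)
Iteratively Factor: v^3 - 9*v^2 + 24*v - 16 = (v - 1)*(v^2 - 8*v + 16) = (v - 4)*(v - 1)*(v - 4)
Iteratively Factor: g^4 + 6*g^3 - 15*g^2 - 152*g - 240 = (g + 4)*(g^3 + 2*g^2 - 23*g - 60) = (g + 3)*(g + 4)*(g^2 - g - 20) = (g - 5)*(g + 3)*(g + 4)*(g + 4)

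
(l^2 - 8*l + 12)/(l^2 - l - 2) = (l - 6)/(l + 1)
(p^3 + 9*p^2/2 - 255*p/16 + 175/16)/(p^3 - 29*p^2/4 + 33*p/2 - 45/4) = (4*p^2 + 23*p - 35)/(4*(p^2 - 6*p + 9))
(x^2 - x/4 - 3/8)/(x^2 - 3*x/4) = (x + 1/2)/x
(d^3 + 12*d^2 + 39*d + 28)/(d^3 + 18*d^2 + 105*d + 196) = (d + 1)/(d + 7)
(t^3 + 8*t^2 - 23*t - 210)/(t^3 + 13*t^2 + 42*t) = (t - 5)/t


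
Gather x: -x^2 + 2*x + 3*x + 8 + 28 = -x^2 + 5*x + 36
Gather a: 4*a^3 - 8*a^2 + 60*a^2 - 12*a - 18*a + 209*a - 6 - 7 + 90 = 4*a^3 + 52*a^2 + 179*a + 77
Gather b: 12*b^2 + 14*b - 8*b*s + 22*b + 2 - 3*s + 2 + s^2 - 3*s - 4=12*b^2 + b*(36 - 8*s) + s^2 - 6*s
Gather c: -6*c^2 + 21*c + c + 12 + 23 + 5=-6*c^2 + 22*c + 40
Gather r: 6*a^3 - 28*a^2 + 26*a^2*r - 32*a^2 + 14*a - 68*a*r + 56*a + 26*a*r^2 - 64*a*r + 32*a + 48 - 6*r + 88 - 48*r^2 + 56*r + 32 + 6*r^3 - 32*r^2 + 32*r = 6*a^3 - 60*a^2 + 102*a + 6*r^3 + r^2*(26*a - 80) + r*(26*a^2 - 132*a + 82) + 168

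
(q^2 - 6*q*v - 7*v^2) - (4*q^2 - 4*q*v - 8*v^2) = -3*q^2 - 2*q*v + v^2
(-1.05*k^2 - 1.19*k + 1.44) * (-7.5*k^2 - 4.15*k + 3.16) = 7.875*k^4 + 13.2825*k^3 - 9.1795*k^2 - 9.7364*k + 4.5504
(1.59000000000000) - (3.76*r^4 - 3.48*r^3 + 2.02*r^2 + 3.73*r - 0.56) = -3.76*r^4 + 3.48*r^3 - 2.02*r^2 - 3.73*r + 2.15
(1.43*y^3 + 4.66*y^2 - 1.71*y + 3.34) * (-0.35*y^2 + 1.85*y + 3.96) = -0.5005*y^5 + 1.0145*y^4 + 14.8823*y^3 + 14.1211*y^2 - 0.592599999999999*y + 13.2264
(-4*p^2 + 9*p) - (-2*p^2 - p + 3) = -2*p^2 + 10*p - 3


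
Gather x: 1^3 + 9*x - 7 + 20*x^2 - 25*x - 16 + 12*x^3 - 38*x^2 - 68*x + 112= 12*x^3 - 18*x^2 - 84*x + 90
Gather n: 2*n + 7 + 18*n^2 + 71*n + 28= 18*n^2 + 73*n + 35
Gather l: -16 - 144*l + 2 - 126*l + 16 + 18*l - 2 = -252*l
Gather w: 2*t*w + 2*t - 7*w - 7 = 2*t + w*(2*t - 7) - 7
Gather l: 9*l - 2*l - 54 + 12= 7*l - 42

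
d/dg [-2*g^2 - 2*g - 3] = -4*g - 2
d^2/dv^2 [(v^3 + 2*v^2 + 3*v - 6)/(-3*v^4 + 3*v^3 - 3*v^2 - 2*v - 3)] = 2*(-9*v^9 - 54*v^8 - 81*v^7 + 789*v^6 - 810*v^5 + 1071*v^4 - 244*v^3 - 396*v^2 + 324*v - 30)/(27*v^12 - 81*v^11 + 162*v^10 - 135*v^9 + 135*v^8 - 81*v^7 + 198*v^6 - 36*v^5 + 90*v^4 + 35*v^3 + 117*v^2 + 54*v + 27)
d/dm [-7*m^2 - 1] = -14*m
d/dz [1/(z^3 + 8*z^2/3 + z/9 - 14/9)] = 9*(-27*z^2 - 48*z - 1)/(9*z^3 + 24*z^2 + z - 14)^2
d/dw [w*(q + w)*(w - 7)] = w*(q + w) + w*(w - 7) + (q + w)*(w - 7)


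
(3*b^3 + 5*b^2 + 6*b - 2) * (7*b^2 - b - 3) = 21*b^5 + 32*b^4 + 28*b^3 - 35*b^2 - 16*b + 6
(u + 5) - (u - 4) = 9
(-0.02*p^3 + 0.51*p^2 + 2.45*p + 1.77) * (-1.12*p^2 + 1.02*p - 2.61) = 0.0224*p^5 - 0.5916*p^4 - 2.1716*p^3 - 0.8145*p^2 - 4.5891*p - 4.6197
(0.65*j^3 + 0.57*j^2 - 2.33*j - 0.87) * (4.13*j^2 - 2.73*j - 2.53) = 2.6845*j^5 + 0.5796*j^4 - 12.8235*j^3 + 1.3257*j^2 + 8.27*j + 2.2011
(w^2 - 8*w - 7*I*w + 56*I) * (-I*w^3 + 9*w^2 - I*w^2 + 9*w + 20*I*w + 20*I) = -I*w^5 + 2*w^4 + 7*I*w^4 - 14*w^3 - 35*I*w^3 + 124*w^2 + 301*I*w^2 - 980*w + 344*I*w - 1120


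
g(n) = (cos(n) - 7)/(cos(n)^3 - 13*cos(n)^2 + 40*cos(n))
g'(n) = (cos(n) - 7)*(3*sin(n)*cos(n)^2 - 26*sin(n)*cos(n) + 40*sin(n))/(cos(n)^3 - 13*cos(n)^2 + 40*cos(n))^2 - sin(n)/(cos(n)^3 - 13*cos(n)^2 + 40*cos(n))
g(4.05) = 0.26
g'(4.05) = 0.36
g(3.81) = 0.20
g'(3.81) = 0.17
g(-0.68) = -0.26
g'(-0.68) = 0.18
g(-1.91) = 0.50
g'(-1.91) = 1.49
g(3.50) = 0.16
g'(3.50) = 0.07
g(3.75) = 0.19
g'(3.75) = 0.15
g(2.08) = 0.33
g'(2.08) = -0.64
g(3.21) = 0.15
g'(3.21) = 0.01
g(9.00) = 0.16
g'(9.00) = -0.09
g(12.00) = -0.25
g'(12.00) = 0.13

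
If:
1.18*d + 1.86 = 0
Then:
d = -1.58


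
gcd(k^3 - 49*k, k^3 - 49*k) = k^3 - 49*k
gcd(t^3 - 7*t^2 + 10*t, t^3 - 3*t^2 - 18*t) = t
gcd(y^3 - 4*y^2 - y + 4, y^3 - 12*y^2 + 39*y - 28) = y^2 - 5*y + 4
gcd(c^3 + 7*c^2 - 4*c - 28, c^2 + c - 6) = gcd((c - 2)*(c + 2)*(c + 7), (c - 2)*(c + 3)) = c - 2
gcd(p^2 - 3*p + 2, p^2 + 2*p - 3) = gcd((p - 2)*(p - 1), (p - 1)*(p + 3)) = p - 1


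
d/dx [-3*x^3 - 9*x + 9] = -9*x^2 - 9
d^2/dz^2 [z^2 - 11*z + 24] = 2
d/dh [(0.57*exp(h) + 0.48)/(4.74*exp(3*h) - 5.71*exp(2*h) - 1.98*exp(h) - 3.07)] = (-5.4036*exp(3*h) - 3.5709*exp(2*h) + 5.4816*exp(h) - 0.7995)*exp(h)/(22.4676*exp(6*h) - 54.1308*exp(5*h) + 13.8337*exp(4*h) - 6.492*exp(3*h) + 38.9798*exp(2*h) + 12.1572*exp(h) + 9.4249)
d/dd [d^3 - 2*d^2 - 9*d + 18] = 3*d^2 - 4*d - 9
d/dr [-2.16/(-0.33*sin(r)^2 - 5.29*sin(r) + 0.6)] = -(1.4256*sin(r) + 11.4264)*cos(r)/(0.33*sin(r)^2 + 5.29*sin(r) - 0.6)^2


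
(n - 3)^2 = n^2 - 6*n + 9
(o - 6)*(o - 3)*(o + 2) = o^3 - 7*o^2 + 36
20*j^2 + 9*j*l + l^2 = (4*j + l)*(5*j + l)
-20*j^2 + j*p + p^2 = (-4*j + p)*(5*j + p)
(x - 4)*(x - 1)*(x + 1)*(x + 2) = x^4 - 2*x^3 - 9*x^2 + 2*x + 8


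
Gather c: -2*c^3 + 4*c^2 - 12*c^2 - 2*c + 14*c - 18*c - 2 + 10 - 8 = -2*c^3 - 8*c^2 - 6*c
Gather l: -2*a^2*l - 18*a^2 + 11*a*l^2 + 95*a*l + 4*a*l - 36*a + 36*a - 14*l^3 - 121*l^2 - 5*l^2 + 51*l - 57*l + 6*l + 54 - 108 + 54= -18*a^2 - 14*l^3 + l^2*(11*a - 126) + l*(-2*a^2 + 99*a)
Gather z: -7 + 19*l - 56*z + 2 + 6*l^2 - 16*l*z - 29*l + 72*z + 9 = 6*l^2 - 10*l + z*(16 - 16*l) + 4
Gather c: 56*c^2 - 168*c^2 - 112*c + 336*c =-112*c^2 + 224*c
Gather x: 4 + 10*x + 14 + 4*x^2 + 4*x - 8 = 4*x^2 + 14*x + 10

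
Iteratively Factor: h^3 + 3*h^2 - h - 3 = (h + 1)*(h^2 + 2*h - 3) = (h - 1)*(h + 1)*(h + 3)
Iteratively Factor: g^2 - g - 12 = (g - 4)*(g + 3)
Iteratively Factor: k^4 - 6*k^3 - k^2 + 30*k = (k - 5)*(k^3 - k^2 - 6*k) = (k - 5)*(k + 2)*(k^2 - 3*k) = k*(k - 5)*(k + 2)*(k - 3)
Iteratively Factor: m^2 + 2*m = (m)*(m + 2)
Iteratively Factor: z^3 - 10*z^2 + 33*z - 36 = (z - 4)*(z^2 - 6*z + 9) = (z - 4)*(z - 3)*(z - 3)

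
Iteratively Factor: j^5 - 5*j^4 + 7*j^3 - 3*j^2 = (j - 1)*(j^4 - 4*j^3 + 3*j^2) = (j - 3)*(j - 1)*(j^3 - j^2) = j*(j - 3)*(j - 1)*(j^2 - j) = j^2*(j - 3)*(j - 1)*(j - 1)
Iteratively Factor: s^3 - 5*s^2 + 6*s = (s - 3)*(s^2 - 2*s) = (s - 3)*(s - 2)*(s)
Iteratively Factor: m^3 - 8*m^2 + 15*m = (m - 3)*(m^2 - 5*m) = m*(m - 3)*(m - 5)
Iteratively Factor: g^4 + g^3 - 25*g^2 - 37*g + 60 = (g - 5)*(g^3 + 6*g^2 + 5*g - 12) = (g - 5)*(g - 1)*(g^2 + 7*g + 12) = (g - 5)*(g - 1)*(g + 4)*(g + 3)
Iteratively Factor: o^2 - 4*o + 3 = (o - 3)*(o - 1)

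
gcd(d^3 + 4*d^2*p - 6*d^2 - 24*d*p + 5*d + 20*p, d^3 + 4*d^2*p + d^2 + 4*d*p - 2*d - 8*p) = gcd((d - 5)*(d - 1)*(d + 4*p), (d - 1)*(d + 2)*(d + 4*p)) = d^2 + 4*d*p - d - 4*p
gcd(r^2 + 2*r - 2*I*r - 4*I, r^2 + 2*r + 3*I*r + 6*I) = r + 2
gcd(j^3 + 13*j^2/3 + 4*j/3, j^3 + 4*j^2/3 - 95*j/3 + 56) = 1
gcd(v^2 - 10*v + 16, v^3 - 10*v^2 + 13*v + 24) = v - 8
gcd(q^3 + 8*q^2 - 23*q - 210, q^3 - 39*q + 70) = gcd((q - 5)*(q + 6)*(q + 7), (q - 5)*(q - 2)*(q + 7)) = q^2 + 2*q - 35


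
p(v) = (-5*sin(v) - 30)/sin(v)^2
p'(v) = -2*(-5*sin(v) - 30)*cos(v)/sin(v)^3 - 5*cos(v)/sin(v)^2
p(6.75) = -159.23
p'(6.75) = 609.86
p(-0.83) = -48.32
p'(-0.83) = -94.57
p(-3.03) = -2374.20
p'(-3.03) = 42775.08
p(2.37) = -68.87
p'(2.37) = -134.23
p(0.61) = -100.14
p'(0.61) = 274.07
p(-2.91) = -547.66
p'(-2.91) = 4737.02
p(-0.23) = -555.28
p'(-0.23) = -4836.77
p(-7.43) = -30.63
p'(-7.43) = -30.12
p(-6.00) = -402.15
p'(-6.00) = 2702.37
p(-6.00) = -402.15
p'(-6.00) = 2702.37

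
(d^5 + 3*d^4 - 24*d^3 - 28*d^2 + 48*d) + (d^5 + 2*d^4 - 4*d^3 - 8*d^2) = 2*d^5 + 5*d^4 - 28*d^3 - 36*d^2 + 48*d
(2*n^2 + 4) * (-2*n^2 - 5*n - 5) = -4*n^4 - 10*n^3 - 18*n^2 - 20*n - 20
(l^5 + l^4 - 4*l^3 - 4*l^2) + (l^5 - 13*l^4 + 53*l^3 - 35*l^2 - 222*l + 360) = 2*l^5 - 12*l^4 + 49*l^3 - 39*l^2 - 222*l + 360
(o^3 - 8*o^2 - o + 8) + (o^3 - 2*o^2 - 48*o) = 2*o^3 - 10*o^2 - 49*o + 8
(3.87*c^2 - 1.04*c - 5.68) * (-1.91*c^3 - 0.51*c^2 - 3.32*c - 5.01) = -7.3917*c^5 + 0.0126999999999999*c^4 - 1.4692*c^3 - 13.0391*c^2 + 24.068*c + 28.4568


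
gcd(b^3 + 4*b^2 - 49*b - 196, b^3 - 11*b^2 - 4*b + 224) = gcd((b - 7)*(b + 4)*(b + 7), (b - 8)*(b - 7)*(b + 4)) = b^2 - 3*b - 28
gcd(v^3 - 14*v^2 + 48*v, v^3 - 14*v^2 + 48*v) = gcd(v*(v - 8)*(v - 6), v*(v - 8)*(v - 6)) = v^3 - 14*v^2 + 48*v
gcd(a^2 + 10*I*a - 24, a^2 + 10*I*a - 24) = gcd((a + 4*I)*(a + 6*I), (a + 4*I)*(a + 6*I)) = a^2 + 10*I*a - 24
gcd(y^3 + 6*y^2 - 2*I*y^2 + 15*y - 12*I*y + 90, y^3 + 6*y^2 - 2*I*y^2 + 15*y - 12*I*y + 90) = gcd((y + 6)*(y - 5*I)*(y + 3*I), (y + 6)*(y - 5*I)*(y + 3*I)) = y^3 + y^2*(6 - 2*I) + y*(15 - 12*I) + 90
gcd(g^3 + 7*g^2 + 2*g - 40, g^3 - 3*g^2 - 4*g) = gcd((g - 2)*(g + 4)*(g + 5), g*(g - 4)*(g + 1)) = 1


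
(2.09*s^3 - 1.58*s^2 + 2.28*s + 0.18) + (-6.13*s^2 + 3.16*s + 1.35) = 2.09*s^3 - 7.71*s^2 + 5.44*s + 1.53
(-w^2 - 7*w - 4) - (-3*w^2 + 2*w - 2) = 2*w^2 - 9*w - 2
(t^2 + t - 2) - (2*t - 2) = t^2 - t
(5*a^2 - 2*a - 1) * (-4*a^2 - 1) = -20*a^4 + 8*a^3 - a^2 + 2*a + 1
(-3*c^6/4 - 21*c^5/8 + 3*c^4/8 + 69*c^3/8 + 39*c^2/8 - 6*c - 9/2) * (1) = -3*c^6/4 - 21*c^5/8 + 3*c^4/8 + 69*c^3/8 + 39*c^2/8 - 6*c - 9/2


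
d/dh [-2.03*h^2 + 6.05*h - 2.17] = 6.05 - 4.06*h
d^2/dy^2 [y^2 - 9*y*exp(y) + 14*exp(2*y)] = -9*y*exp(y) + 56*exp(2*y) - 18*exp(y) + 2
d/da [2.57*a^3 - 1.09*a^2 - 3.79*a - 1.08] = 7.71*a^2 - 2.18*a - 3.79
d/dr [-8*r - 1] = -8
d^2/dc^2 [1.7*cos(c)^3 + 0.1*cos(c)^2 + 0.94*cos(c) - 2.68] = -2.215*cos(c) - 0.2*cos(2*c) - 3.825*cos(3*c)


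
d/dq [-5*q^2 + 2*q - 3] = 2 - 10*q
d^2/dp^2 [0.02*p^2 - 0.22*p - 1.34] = 0.0400000000000000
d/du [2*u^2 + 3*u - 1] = 4*u + 3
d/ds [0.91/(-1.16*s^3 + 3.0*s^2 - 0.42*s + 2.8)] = (3.1668*s^2 - 5.46*s + 0.3822)/(1.16*s^3 - 3.0*s^2 + 0.42*s - 2.8)^2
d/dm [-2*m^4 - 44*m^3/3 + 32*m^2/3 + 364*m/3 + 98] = -8*m^3 - 44*m^2 + 64*m/3 + 364/3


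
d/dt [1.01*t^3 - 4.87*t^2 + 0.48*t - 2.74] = 3.03*t^2 - 9.74*t + 0.48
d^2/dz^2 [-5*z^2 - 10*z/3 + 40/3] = -10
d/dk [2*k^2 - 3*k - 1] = 4*k - 3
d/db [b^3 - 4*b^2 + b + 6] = 3*b^2 - 8*b + 1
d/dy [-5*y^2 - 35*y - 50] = -10*y - 35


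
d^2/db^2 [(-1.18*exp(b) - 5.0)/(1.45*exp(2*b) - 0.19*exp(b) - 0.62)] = (-2.48095*exp(4*b) - 42.37509*exp(3*b) - 2.23242*exp(2*b) - 18.021496*exp(b) + 0.135408)*exp(b)/(3.048625*exp(6*b) - 1.198425*exp(5*b) - 3.753615*exp(4*b) + 1.018001*exp(3*b) + 1.604994*exp(2*b) - 0.219108*exp(b) - 0.238328)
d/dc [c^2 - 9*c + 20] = 2*c - 9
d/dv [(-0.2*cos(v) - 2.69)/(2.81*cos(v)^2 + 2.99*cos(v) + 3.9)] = (0.562*sin(v)^2 - 15.1178*cos(v) - 7.8251)*sin(v)/(2.81*cos(v)^2 + 2.99*cos(v) + 3.9)^2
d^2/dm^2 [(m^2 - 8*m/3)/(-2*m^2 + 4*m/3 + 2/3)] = (54*m^3 - 27*m^2 + 72*m - 19)/(27*m^6 - 54*m^5 + 9*m^4 + 28*m^3 - 3*m^2 - 6*m - 1)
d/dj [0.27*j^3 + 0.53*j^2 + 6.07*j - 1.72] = 0.81*j^2 + 1.06*j + 6.07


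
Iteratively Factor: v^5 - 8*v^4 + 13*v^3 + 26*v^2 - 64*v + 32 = (v - 4)*(v^4 - 4*v^3 - 3*v^2 + 14*v - 8) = (v - 4)^2*(v^3 - 3*v + 2) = (v - 4)^2*(v + 2)*(v^2 - 2*v + 1) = (v - 4)^2*(v - 1)*(v + 2)*(v - 1)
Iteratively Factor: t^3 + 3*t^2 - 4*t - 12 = (t + 3)*(t^2 - 4) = (t + 2)*(t + 3)*(t - 2)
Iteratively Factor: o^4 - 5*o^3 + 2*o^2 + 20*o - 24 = (o - 2)*(o^3 - 3*o^2 - 4*o + 12) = (o - 2)^2*(o^2 - o - 6) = (o - 3)*(o - 2)^2*(o + 2)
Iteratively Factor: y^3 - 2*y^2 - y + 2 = (y + 1)*(y^2 - 3*y + 2) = (y - 1)*(y + 1)*(y - 2)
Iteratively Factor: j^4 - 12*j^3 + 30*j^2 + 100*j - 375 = (j - 5)*(j^3 - 7*j^2 - 5*j + 75) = (j - 5)^2*(j^2 - 2*j - 15) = (j - 5)^2*(j + 3)*(j - 5)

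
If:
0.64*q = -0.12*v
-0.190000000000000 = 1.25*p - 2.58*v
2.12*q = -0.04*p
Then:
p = -0.19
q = 0.00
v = -0.02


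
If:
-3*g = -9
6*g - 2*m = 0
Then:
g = 3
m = 9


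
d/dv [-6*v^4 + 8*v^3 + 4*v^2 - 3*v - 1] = -24*v^3 + 24*v^2 + 8*v - 3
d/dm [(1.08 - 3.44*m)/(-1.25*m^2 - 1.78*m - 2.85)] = (-4.3*m^2 + 2.7*m + 11.7264)/(1.5625*m^4 + 4.45*m^3 + 10.2934*m^2 + 10.146*m + 8.1225)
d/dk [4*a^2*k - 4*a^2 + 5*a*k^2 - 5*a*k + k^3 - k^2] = 4*a^2 + 10*a*k - 5*a + 3*k^2 - 2*k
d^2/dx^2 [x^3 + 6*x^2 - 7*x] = 6*x + 12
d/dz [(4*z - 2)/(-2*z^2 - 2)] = 2*(z^2 - z - 1)/(z^4 + 2*z^2 + 1)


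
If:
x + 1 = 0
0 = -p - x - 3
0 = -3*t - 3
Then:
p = -2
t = -1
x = -1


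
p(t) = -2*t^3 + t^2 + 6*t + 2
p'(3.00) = -42.00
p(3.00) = -25.00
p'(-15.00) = -1374.00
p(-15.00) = 6887.00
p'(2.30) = -21.14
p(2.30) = -3.24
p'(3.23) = -50.14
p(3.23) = -35.58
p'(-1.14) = -4.08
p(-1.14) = -0.58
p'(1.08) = 1.16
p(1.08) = 7.13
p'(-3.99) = -97.50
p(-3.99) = 121.02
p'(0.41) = 5.81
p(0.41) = 4.49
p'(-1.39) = -8.37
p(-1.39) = 0.96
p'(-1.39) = -8.37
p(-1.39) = 0.96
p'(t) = -6*t^2 + 2*t + 6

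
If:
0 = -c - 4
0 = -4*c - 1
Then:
No Solution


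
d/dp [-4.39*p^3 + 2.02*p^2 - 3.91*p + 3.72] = -13.17*p^2 + 4.04*p - 3.91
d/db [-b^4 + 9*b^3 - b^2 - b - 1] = -4*b^3 + 27*b^2 - 2*b - 1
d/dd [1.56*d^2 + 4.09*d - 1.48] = 3.12*d + 4.09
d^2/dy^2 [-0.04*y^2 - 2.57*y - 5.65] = -0.0800000000000000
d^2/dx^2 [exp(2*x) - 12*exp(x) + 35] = 4*(exp(x) - 3)*exp(x)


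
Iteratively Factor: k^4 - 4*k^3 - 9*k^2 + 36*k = (k + 3)*(k^3 - 7*k^2 + 12*k) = (k - 3)*(k + 3)*(k^2 - 4*k) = k*(k - 3)*(k + 3)*(k - 4)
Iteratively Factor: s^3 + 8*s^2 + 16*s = (s + 4)*(s^2 + 4*s) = s*(s + 4)*(s + 4)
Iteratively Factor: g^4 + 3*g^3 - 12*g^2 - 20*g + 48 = (g - 2)*(g^3 + 5*g^2 - 2*g - 24) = (g - 2)^2*(g^2 + 7*g + 12) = (g - 2)^2*(g + 4)*(g + 3)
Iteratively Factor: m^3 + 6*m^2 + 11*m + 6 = (m + 1)*(m^2 + 5*m + 6) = (m + 1)*(m + 3)*(m + 2)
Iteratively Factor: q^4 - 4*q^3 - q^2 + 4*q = (q)*(q^3 - 4*q^2 - q + 4) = q*(q + 1)*(q^2 - 5*q + 4) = q*(q - 4)*(q + 1)*(q - 1)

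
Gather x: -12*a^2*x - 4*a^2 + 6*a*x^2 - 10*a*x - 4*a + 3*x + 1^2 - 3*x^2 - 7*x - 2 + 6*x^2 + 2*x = -4*a^2 - 4*a + x^2*(6*a + 3) + x*(-12*a^2 - 10*a - 2) - 1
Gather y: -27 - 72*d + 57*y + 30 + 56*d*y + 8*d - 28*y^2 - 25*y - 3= -64*d - 28*y^2 + y*(56*d + 32)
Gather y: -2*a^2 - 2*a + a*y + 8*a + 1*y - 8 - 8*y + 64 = -2*a^2 + 6*a + y*(a - 7) + 56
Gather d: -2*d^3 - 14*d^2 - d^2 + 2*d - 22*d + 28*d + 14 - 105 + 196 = -2*d^3 - 15*d^2 + 8*d + 105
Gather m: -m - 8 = -m - 8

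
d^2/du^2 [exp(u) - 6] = exp(u)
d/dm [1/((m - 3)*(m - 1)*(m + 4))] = (13 - 3*m^2)/(m^6 - 26*m^4 + 24*m^3 + 169*m^2 - 312*m + 144)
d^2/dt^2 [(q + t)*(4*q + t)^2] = 18*q + 6*t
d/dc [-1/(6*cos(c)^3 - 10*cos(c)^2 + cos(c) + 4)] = (-18*cos(c)^2 + 20*cos(c) - 1)*sin(c)/(6*cos(c)^3 - 10*cos(c)^2 + cos(c) + 4)^2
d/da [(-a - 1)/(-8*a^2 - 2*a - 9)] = (-8*a^2 - 16*a + 7)/(64*a^4 + 32*a^3 + 148*a^2 + 36*a + 81)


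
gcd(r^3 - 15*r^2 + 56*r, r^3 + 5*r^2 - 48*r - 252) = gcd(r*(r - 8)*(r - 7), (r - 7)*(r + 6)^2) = r - 7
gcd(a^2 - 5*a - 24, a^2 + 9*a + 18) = a + 3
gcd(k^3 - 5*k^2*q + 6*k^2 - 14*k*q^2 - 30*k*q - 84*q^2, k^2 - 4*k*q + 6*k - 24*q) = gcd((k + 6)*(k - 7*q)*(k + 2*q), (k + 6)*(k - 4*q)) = k + 6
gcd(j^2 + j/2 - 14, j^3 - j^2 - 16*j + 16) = j + 4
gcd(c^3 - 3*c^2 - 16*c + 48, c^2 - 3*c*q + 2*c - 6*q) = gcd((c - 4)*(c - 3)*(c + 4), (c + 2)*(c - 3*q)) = 1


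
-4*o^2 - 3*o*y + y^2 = (-4*o + y)*(o + y)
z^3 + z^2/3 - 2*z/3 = z*(z - 2/3)*(z + 1)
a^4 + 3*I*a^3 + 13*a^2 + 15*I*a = a*(a - 3*I)*(a + I)*(a + 5*I)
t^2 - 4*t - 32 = (t - 8)*(t + 4)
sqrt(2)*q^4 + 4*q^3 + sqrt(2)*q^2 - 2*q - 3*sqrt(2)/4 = (q - sqrt(2)/2)*(q + sqrt(2)/2)*(q + 3*sqrt(2)/2)*(sqrt(2)*q + 1)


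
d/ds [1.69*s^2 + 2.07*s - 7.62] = 3.38*s + 2.07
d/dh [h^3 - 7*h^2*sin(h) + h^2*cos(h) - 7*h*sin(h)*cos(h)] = -h^2*sin(h) - 7*h^2*cos(h) + 3*h^2 - 14*h*sin(h) + 2*h*cos(h) - 7*h*cos(2*h) - 7*sin(2*h)/2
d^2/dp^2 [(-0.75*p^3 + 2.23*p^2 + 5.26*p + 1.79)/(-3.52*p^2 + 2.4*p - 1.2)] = (5.6843418860808e-14*p^4 - 165.721088*p^3 - 89.515776*p^2 + 230.52096*p - 42.21888)/(43.614208*p^6 - 89.21088*p^5 + 105.43104*p^4 - 74.6496*p^3 + 35.9424*p^2 - 10.368*p + 1.728)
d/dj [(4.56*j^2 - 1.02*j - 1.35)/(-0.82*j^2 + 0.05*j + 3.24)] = (-0.6084*j^2 + 27.3348*j - 3.2373)/(0.6724*j^4 - 0.082*j^3 - 5.3111*j^2 + 0.324*j + 10.4976)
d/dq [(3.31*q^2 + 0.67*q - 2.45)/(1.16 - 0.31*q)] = (-1.0261*q^2 + 7.6792*q + 0.0176999999999999)/(0.0961*q^2 - 0.7192*q + 1.3456)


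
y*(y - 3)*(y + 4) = y^3 + y^2 - 12*y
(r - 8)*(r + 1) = r^2 - 7*r - 8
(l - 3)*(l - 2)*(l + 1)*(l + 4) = l^4 - 15*l^2 + 10*l + 24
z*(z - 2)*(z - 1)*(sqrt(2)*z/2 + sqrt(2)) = sqrt(2)*z^4/2 - sqrt(2)*z^3/2 - 2*sqrt(2)*z^2 + 2*sqrt(2)*z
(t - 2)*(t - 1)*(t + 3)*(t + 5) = t^4 + 5*t^3 - 7*t^2 - 29*t + 30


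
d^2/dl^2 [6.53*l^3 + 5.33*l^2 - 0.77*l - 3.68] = 39.18*l + 10.66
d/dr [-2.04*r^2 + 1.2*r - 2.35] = 1.2 - 4.08*r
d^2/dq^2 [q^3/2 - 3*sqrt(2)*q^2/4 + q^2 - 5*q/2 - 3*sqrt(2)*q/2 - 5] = 3*q - 3*sqrt(2)/2 + 2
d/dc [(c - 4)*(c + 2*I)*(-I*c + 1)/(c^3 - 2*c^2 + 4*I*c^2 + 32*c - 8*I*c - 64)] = (c^4*(1 - 2*I) + c^3*(8 - 68*I) + c^2*(112 + 372*I) + c*(-448 - 544*I) + 832 + 128*I)/(c^6 + c^5*(-4 + 8*I) + c^4*(52 - 32*I) + c^3*(-192 + 288*I) + c^2*(1216 - 1024*I) + c*(-4096 + 1024*I) + 4096)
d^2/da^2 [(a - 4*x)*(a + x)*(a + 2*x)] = 6*a - 2*x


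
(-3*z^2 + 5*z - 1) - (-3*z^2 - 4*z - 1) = 9*z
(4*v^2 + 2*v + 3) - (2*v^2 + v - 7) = 2*v^2 + v + 10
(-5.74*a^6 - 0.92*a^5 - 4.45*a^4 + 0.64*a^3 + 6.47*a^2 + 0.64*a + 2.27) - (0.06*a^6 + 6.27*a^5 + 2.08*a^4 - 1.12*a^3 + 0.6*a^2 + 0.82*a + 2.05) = -5.8*a^6 - 7.19*a^5 - 6.53*a^4 + 1.76*a^3 + 5.87*a^2 - 0.18*a + 0.22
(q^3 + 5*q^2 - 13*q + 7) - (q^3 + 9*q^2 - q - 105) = -4*q^2 - 12*q + 112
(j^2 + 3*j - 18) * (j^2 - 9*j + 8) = j^4 - 6*j^3 - 37*j^2 + 186*j - 144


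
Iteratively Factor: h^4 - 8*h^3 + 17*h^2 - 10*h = (h)*(h^3 - 8*h^2 + 17*h - 10) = h*(h - 2)*(h^2 - 6*h + 5) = h*(h - 5)*(h - 2)*(h - 1)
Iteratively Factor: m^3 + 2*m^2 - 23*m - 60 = (m + 3)*(m^2 - m - 20) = (m - 5)*(m + 3)*(m + 4)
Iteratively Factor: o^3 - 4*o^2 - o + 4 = (o - 4)*(o^2 - 1) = (o - 4)*(o - 1)*(o + 1)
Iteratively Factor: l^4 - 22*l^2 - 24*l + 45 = (l + 3)*(l^3 - 3*l^2 - 13*l + 15) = (l - 5)*(l + 3)*(l^2 + 2*l - 3) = (l - 5)*(l + 3)^2*(l - 1)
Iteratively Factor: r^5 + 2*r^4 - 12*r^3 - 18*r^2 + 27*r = (r - 3)*(r^4 + 5*r^3 + 3*r^2 - 9*r) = (r - 3)*(r - 1)*(r^3 + 6*r^2 + 9*r) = (r - 3)*(r - 1)*(r + 3)*(r^2 + 3*r) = (r - 3)*(r - 1)*(r + 3)^2*(r)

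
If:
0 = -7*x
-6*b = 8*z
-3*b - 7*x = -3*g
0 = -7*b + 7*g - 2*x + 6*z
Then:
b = 0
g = 0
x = 0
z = 0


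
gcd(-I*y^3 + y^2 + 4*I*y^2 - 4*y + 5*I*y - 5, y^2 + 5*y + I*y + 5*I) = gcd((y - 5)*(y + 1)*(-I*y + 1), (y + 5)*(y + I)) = y + I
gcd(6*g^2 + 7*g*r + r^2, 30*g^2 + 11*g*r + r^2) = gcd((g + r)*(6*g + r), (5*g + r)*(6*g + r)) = 6*g + r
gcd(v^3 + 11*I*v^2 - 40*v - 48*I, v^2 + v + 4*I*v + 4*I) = v + 4*I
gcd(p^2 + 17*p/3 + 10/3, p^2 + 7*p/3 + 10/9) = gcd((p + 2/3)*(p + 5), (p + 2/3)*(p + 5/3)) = p + 2/3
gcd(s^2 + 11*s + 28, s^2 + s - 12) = s + 4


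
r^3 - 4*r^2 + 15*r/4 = r*(r - 5/2)*(r - 3/2)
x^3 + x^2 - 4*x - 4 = (x - 2)*(x + 1)*(x + 2)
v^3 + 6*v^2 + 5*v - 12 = (v - 1)*(v + 3)*(v + 4)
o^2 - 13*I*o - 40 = (o - 8*I)*(o - 5*I)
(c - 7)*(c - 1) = c^2 - 8*c + 7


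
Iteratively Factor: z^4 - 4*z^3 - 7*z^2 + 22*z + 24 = (z + 1)*(z^3 - 5*z^2 - 2*z + 24) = (z - 4)*(z + 1)*(z^2 - z - 6) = (z - 4)*(z + 1)*(z + 2)*(z - 3)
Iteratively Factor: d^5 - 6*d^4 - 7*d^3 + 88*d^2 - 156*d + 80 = (d - 1)*(d^4 - 5*d^3 - 12*d^2 + 76*d - 80) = (d - 2)*(d - 1)*(d^3 - 3*d^2 - 18*d + 40) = (d - 2)*(d - 1)*(d + 4)*(d^2 - 7*d + 10) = (d - 5)*(d - 2)*(d - 1)*(d + 4)*(d - 2)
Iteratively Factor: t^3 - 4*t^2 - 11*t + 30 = (t + 3)*(t^2 - 7*t + 10) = (t - 2)*(t + 3)*(t - 5)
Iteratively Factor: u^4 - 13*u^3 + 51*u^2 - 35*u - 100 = (u - 5)*(u^3 - 8*u^2 + 11*u + 20) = (u - 5)^2*(u^2 - 3*u - 4) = (u - 5)^2*(u + 1)*(u - 4)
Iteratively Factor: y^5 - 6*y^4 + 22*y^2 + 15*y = (y)*(y^4 - 6*y^3 + 22*y + 15) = y*(y - 3)*(y^3 - 3*y^2 - 9*y - 5) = y*(y - 3)*(y + 1)*(y^2 - 4*y - 5) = y*(y - 3)*(y + 1)^2*(y - 5)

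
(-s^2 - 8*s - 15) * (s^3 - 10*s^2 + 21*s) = -s^5 + 2*s^4 + 44*s^3 - 18*s^2 - 315*s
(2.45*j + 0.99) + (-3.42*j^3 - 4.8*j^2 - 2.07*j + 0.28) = -3.42*j^3 - 4.8*j^2 + 0.38*j + 1.27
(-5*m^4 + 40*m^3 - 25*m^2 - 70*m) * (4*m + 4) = -20*m^5 + 140*m^4 + 60*m^3 - 380*m^2 - 280*m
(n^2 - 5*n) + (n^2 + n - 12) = 2*n^2 - 4*n - 12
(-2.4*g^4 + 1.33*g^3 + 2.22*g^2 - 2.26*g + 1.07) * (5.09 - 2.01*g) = 4.824*g^5 - 14.8893*g^4 + 2.3075*g^3 + 15.8424*g^2 - 13.6541*g + 5.4463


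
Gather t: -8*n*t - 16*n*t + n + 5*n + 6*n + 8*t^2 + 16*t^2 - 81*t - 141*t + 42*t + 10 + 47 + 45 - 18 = 12*n + 24*t^2 + t*(-24*n - 180) + 84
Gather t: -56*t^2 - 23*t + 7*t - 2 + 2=-56*t^2 - 16*t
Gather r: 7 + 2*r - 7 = 2*r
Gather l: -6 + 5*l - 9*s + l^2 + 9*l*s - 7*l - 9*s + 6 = l^2 + l*(9*s - 2) - 18*s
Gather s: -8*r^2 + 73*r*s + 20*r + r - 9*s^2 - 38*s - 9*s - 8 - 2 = -8*r^2 + 21*r - 9*s^2 + s*(73*r - 47) - 10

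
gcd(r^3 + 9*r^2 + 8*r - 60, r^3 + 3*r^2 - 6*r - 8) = r - 2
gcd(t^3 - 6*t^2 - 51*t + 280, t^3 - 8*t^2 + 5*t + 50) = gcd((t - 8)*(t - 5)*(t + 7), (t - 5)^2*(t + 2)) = t - 5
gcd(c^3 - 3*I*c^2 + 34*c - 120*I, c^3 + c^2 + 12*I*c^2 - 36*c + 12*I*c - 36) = c + 6*I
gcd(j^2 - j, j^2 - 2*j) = j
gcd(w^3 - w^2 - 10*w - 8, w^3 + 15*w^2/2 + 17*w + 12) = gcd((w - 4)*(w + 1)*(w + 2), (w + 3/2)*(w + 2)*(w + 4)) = w + 2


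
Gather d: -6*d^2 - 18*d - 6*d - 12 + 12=-6*d^2 - 24*d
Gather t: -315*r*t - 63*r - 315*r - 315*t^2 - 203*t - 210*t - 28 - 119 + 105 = -378*r - 315*t^2 + t*(-315*r - 413) - 42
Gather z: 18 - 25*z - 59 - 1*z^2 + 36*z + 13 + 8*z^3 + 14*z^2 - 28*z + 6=8*z^3 + 13*z^2 - 17*z - 22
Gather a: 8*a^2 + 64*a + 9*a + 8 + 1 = 8*a^2 + 73*a + 9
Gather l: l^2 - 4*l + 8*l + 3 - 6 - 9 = l^2 + 4*l - 12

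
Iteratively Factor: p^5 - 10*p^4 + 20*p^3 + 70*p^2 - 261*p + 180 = (p - 1)*(p^4 - 9*p^3 + 11*p^2 + 81*p - 180) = (p - 3)*(p - 1)*(p^3 - 6*p^2 - 7*p + 60) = (p - 3)*(p - 1)*(p + 3)*(p^2 - 9*p + 20) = (p - 5)*(p - 3)*(p - 1)*(p + 3)*(p - 4)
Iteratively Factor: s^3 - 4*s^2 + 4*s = (s - 2)*(s^2 - 2*s) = (s - 2)^2*(s)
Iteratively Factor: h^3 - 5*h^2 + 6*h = (h - 3)*(h^2 - 2*h) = h*(h - 3)*(h - 2)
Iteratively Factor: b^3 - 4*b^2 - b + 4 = (b + 1)*(b^2 - 5*b + 4) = (b - 1)*(b + 1)*(b - 4)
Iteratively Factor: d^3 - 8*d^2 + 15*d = (d)*(d^2 - 8*d + 15) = d*(d - 5)*(d - 3)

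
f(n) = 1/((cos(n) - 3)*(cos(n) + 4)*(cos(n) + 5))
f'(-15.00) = 0.00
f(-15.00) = -0.02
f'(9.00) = 0.00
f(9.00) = -0.02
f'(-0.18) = -0.00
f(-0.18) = -0.02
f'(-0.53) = -0.00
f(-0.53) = -0.02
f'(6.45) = 0.00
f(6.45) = -0.02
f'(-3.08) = 0.00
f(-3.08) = -0.02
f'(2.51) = -0.00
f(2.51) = -0.02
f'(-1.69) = 0.00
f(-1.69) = -0.02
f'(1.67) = -0.00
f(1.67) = -0.02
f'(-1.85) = 0.00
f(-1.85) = -0.02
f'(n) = sin(n)/((cos(n) - 3)*(cos(n) + 4)*(cos(n) + 5)^2) + sin(n)/((cos(n) - 3)*(cos(n) + 4)^2*(cos(n) + 5)) + sin(n)/((cos(n) - 3)^2*(cos(n) + 4)*(cos(n) + 5)) = (-3*sin(n)^2 + 12*cos(n) - 4)*sin(n)/((cos(n) - 3)^2*(cos(n) + 4)^2*(cos(n) + 5)^2)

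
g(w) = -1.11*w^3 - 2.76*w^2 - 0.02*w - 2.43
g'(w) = -3.33*w^2 - 5.52*w - 0.02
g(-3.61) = 13.89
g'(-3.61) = -23.49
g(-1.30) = -4.63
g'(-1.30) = 1.53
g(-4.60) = 47.30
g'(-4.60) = -45.09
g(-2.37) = -3.11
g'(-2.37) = -5.64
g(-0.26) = -2.59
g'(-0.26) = 1.19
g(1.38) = -10.63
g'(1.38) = -13.98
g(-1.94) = -4.67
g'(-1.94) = -1.84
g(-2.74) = -0.26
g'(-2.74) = -9.90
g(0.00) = -2.43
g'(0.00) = -0.02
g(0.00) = -2.43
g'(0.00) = -0.02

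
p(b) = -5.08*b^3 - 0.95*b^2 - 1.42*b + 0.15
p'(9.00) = -1252.96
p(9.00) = -3792.90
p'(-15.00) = -3401.92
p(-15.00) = 16952.70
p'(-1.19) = -20.74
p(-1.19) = 9.06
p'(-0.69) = -7.36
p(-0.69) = 2.35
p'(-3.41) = -172.15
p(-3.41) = 195.38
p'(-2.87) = -121.50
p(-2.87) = 116.49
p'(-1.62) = -38.34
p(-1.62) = 21.55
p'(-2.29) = -76.99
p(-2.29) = 59.43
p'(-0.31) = -2.30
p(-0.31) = 0.65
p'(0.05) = -1.55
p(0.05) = 0.08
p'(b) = -15.24*b^2 - 1.9*b - 1.42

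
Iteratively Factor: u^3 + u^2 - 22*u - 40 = (u - 5)*(u^2 + 6*u + 8) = (u - 5)*(u + 4)*(u + 2)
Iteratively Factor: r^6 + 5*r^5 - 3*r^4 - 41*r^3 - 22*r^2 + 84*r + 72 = (r + 3)*(r^5 + 2*r^4 - 9*r^3 - 14*r^2 + 20*r + 24) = (r - 2)*(r + 3)*(r^4 + 4*r^3 - r^2 - 16*r - 12) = (r - 2)*(r + 2)*(r + 3)*(r^3 + 2*r^2 - 5*r - 6) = (r - 2)*(r + 1)*(r + 2)*(r + 3)*(r^2 + r - 6) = (r - 2)*(r + 1)*(r + 2)*(r + 3)^2*(r - 2)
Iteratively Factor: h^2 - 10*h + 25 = (h - 5)*(h - 5)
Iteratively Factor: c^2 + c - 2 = (c + 2)*(c - 1)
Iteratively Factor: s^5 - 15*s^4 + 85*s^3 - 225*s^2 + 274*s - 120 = (s - 4)*(s^4 - 11*s^3 + 41*s^2 - 61*s + 30) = (s - 5)*(s - 4)*(s^3 - 6*s^2 + 11*s - 6) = (s - 5)*(s - 4)*(s - 1)*(s^2 - 5*s + 6) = (s - 5)*(s - 4)*(s - 2)*(s - 1)*(s - 3)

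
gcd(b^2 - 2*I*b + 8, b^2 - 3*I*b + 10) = b + 2*I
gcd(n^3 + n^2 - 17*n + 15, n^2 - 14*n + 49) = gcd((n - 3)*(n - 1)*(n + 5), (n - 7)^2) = 1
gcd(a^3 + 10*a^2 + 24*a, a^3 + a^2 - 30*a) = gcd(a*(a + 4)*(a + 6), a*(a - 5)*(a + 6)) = a^2 + 6*a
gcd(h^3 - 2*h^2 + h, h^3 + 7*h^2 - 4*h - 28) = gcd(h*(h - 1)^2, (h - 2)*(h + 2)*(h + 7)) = 1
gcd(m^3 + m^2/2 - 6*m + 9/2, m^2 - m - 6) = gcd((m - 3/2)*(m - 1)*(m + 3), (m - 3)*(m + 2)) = 1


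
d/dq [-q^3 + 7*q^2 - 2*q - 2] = -3*q^2 + 14*q - 2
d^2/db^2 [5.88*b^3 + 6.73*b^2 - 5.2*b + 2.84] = 35.28*b + 13.46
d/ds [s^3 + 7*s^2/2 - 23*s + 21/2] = 3*s^2 + 7*s - 23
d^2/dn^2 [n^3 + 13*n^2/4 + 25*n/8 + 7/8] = 6*n + 13/2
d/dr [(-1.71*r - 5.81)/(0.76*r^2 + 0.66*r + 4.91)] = (1.2996*r^2 + 8.8312*r - 4.5615)/(0.5776*r^4 + 1.0032*r^3 + 7.8988*r^2 + 6.4812*r + 24.1081)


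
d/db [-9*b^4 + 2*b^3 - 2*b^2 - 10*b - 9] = -36*b^3 + 6*b^2 - 4*b - 10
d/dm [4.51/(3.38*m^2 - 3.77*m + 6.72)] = (17.0027 - 30.4876*m)/(3.38*m^2 - 3.77*m + 6.72)^2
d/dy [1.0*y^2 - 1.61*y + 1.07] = 2.0*y - 1.61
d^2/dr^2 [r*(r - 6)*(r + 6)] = 6*r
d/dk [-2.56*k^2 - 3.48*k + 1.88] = -5.12*k - 3.48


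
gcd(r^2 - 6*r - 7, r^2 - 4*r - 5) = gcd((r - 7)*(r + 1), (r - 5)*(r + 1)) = r + 1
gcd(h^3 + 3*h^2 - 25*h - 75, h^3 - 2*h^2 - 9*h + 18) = h + 3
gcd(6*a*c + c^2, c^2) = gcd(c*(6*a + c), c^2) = c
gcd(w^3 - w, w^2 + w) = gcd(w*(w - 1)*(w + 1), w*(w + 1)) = w^2 + w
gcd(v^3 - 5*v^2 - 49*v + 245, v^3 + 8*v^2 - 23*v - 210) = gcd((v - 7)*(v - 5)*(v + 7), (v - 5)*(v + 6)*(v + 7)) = v^2 + 2*v - 35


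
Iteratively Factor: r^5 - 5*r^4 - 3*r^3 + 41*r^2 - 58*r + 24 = (r + 3)*(r^4 - 8*r^3 + 21*r^2 - 22*r + 8) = (r - 1)*(r + 3)*(r^3 - 7*r^2 + 14*r - 8) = (r - 4)*(r - 1)*(r + 3)*(r^2 - 3*r + 2) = (r - 4)*(r - 2)*(r - 1)*(r + 3)*(r - 1)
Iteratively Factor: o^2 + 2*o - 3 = (o + 3)*(o - 1)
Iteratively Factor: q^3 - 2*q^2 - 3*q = (q + 1)*(q^2 - 3*q) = (q - 3)*(q + 1)*(q)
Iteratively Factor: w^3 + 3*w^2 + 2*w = (w + 2)*(w^2 + w) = w*(w + 2)*(w + 1)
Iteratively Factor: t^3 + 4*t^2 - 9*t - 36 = (t + 4)*(t^2 - 9) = (t - 3)*(t + 4)*(t + 3)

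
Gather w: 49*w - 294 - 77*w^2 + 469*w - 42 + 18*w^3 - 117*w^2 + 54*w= 18*w^3 - 194*w^2 + 572*w - 336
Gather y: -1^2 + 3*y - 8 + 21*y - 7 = 24*y - 16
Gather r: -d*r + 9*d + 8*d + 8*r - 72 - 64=17*d + r*(8 - d) - 136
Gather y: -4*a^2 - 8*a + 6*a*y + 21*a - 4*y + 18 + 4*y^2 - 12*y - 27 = -4*a^2 + 13*a + 4*y^2 + y*(6*a - 16) - 9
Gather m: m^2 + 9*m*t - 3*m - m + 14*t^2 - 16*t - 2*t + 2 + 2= m^2 + m*(9*t - 4) + 14*t^2 - 18*t + 4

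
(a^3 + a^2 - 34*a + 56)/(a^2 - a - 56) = (a^2 - 6*a + 8)/(a - 8)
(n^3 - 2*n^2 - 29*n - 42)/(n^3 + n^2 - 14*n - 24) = (n - 7)/(n - 4)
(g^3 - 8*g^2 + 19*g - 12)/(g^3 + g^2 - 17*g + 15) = (g - 4)/(g + 5)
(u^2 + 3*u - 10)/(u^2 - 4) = (u + 5)/(u + 2)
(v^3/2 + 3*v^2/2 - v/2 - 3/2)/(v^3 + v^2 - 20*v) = (v^3 + 3*v^2 - v - 3)/(2*v*(v^2 + v - 20))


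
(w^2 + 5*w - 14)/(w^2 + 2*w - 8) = (w + 7)/(w + 4)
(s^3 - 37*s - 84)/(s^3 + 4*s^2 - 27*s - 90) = (s^2 - 3*s - 28)/(s^2 + s - 30)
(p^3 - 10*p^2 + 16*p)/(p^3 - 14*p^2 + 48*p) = (p - 2)/(p - 6)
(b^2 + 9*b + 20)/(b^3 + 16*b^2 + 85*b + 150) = (b + 4)/(b^2 + 11*b + 30)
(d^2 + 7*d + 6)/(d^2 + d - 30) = (d + 1)/(d - 5)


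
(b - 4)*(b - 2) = b^2 - 6*b + 8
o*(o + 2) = o^2 + 2*o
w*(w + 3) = w^2 + 3*w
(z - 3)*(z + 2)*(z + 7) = z^3 + 6*z^2 - 13*z - 42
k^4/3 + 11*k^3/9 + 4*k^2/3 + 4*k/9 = k*(k/3 + 1/3)*(k + 2/3)*(k + 2)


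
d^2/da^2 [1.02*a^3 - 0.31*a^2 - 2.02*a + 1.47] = 6.12*a - 0.62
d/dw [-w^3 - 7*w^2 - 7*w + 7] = -3*w^2 - 14*w - 7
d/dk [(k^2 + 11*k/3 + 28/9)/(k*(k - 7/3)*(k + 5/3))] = (-81*k^4 - 594*k^3 - 873*k^2 + 336*k + 980)/(k^2*(81*k^4 - 108*k^3 - 594*k^2 + 420*k + 1225))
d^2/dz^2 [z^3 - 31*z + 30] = 6*z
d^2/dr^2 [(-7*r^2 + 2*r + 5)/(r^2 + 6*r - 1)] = 4*(22*r^3 - 3*r^2 + 48*r + 95)/(r^6 + 18*r^5 + 105*r^4 + 180*r^3 - 105*r^2 + 18*r - 1)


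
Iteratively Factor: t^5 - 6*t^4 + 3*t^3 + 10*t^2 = (t - 5)*(t^4 - t^3 - 2*t^2) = t*(t - 5)*(t^3 - t^2 - 2*t) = t*(t - 5)*(t - 2)*(t^2 + t) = t^2*(t - 5)*(t - 2)*(t + 1)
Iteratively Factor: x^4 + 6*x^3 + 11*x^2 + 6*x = (x + 1)*(x^3 + 5*x^2 + 6*x) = (x + 1)*(x + 2)*(x^2 + 3*x) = (x + 1)*(x + 2)*(x + 3)*(x)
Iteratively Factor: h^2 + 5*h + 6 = (h + 2)*(h + 3)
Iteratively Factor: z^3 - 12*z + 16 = (z + 4)*(z^2 - 4*z + 4) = (z - 2)*(z + 4)*(z - 2)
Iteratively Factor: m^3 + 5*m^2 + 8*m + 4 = (m + 1)*(m^2 + 4*m + 4) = (m + 1)*(m + 2)*(m + 2)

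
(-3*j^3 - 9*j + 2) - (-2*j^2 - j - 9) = -3*j^3 + 2*j^2 - 8*j + 11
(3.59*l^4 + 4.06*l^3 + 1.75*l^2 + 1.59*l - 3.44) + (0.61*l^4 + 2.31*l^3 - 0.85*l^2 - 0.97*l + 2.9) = 4.2*l^4 + 6.37*l^3 + 0.9*l^2 + 0.62*l - 0.54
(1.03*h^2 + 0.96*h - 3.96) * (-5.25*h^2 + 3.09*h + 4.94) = -5.4075*h^4 - 1.8573*h^3 + 28.8446*h^2 - 7.494*h - 19.5624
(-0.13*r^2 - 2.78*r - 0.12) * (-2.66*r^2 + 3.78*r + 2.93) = 0.3458*r^4 + 6.9034*r^3 - 10.5701*r^2 - 8.599*r - 0.3516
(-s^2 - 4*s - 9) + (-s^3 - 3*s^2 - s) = -s^3 - 4*s^2 - 5*s - 9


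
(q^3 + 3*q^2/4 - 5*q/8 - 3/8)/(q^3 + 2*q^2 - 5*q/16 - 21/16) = 2*(2*q + 1)/(4*q + 7)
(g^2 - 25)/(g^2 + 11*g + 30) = (g - 5)/(g + 6)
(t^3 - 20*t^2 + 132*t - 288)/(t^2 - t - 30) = (t^2 - 14*t + 48)/(t + 5)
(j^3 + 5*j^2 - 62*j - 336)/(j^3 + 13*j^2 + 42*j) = (j - 8)/j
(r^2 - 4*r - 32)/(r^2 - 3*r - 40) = (r + 4)/(r + 5)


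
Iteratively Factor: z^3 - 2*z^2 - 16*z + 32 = (z + 4)*(z^2 - 6*z + 8) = (z - 4)*(z + 4)*(z - 2)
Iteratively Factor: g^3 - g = (g)*(g^2 - 1) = g*(g - 1)*(g + 1)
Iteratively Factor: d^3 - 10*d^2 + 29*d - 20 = (d - 4)*(d^2 - 6*d + 5) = (d - 5)*(d - 4)*(d - 1)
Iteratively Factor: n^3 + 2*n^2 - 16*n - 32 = (n + 2)*(n^2 - 16) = (n - 4)*(n + 2)*(n + 4)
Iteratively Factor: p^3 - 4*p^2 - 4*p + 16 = (p - 2)*(p^2 - 2*p - 8) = (p - 4)*(p - 2)*(p + 2)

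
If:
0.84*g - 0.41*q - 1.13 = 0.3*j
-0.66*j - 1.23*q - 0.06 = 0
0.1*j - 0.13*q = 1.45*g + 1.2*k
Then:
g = 1.31277056277056 - 0.177489177489178*q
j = -1.86363636363636*q - 0.0909090909090909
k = -0.0491702741702742*q - 1.59384018759019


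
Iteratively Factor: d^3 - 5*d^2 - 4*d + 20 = (d - 5)*(d^2 - 4) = (d - 5)*(d + 2)*(d - 2)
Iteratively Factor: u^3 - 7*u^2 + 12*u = (u - 3)*(u^2 - 4*u) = u*(u - 3)*(u - 4)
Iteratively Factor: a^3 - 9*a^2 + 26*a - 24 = (a - 3)*(a^2 - 6*a + 8) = (a - 4)*(a - 3)*(a - 2)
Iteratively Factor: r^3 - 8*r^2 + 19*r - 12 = (r - 1)*(r^2 - 7*r + 12) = (r - 4)*(r - 1)*(r - 3)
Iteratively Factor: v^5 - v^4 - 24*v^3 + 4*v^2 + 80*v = (v - 2)*(v^4 + v^3 - 22*v^2 - 40*v) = (v - 2)*(v + 4)*(v^3 - 3*v^2 - 10*v) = v*(v - 2)*(v + 4)*(v^2 - 3*v - 10) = v*(v - 2)*(v + 2)*(v + 4)*(v - 5)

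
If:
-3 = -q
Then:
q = 3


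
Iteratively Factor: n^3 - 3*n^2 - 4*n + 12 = (n - 3)*(n^2 - 4) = (n - 3)*(n - 2)*(n + 2)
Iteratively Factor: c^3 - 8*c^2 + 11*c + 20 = (c - 5)*(c^2 - 3*c - 4) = (c - 5)*(c - 4)*(c + 1)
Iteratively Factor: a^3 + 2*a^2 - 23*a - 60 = (a + 4)*(a^2 - 2*a - 15) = (a - 5)*(a + 4)*(a + 3)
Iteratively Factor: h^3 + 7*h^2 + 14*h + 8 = (h + 2)*(h^2 + 5*h + 4) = (h + 2)*(h + 4)*(h + 1)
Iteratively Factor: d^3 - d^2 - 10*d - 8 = (d + 2)*(d^2 - 3*d - 4) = (d + 1)*(d + 2)*(d - 4)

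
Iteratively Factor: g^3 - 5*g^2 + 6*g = (g)*(g^2 - 5*g + 6) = g*(g - 3)*(g - 2)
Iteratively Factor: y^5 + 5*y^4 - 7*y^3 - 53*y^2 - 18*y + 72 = (y + 3)*(y^4 + 2*y^3 - 13*y^2 - 14*y + 24) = (y + 3)*(y + 4)*(y^3 - 2*y^2 - 5*y + 6) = (y - 3)*(y + 3)*(y + 4)*(y^2 + y - 2) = (y - 3)*(y + 2)*(y + 3)*(y + 4)*(y - 1)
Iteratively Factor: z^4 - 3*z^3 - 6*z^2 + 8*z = (z - 4)*(z^3 + z^2 - 2*z) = (z - 4)*(z - 1)*(z^2 + 2*z) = z*(z - 4)*(z - 1)*(z + 2)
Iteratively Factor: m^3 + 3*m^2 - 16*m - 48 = (m + 3)*(m^2 - 16) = (m + 3)*(m + 4)*(m - 4)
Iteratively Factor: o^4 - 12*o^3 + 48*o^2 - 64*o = (o - 4)*(o^3 - 8*o^2 + 16*o) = (o - 4)^2*(o^2 - 4*o) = o*(o - 4)^2*(o - 4)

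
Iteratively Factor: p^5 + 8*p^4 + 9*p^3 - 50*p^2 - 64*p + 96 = (p - 1)*(p^4 + 9*p^3 + 18*p^2 - 32*p - 96) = (p - 1)*(p + 4)*(p^3 + 5*p^2 - 2*p - 24) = (p - 1)*(p + 4)^2*(p^2 + p - 6) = (p - 2)*(p - 1)*(p + 4)^2*(p + 3)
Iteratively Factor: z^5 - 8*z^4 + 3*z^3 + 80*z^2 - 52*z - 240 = (z - 3)*(z^4 - 5*z^3 - 12*z^2 + 44*z + 80) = (z - 5)*(z - 3)*(z^3 - 12*z - 16) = (z - 5)*(z - 4)*(z - 3)*(z^2 + 4*z + 4) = (z - 5)*(z - 4)*(z - 3)*(z + 2)*(z + 2)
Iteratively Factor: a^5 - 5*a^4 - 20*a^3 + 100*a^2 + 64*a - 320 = (a + 4)*(a^4 - 9*a^3 + 16*a^2 + 36*a - 80) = (a + 2)*(a + 4)*(a^3 - 11*a^2 + 38*a - 40) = (a - 4)*(a + 2)*(a + 4)*(a^2 - 7*a + 10) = (a - 4)*(a - 2)*(a + 2)*(a + 4)*(a - 5)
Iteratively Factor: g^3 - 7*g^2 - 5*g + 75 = (g - 5)*(g^2 - 2*g - 15) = (g - 5)*(g + 3)*(g - 5)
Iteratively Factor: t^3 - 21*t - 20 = (t + 1)*(t^2 - t - 20) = (t + 1)*(t + 4)*(t - 5)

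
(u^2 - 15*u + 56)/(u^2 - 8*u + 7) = (u - 8)/(u - 1)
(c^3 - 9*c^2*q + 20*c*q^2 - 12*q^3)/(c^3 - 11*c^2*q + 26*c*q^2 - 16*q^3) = (-c + 6*q)/(-c + 8*q)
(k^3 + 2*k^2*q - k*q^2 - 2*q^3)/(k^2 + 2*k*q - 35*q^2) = (k^3 + 2*k^2*q - k*q^2 - 2*q^3)/(k^2 + 2*k*q - 35*q^2)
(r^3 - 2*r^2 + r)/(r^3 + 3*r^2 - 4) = r*(r - 1)/(r^2 + 4*r + 4)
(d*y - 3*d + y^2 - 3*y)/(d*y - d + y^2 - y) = (y - 3)/(y - 1)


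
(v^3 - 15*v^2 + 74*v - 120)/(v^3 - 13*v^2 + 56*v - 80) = (v - 6)/(v - 4)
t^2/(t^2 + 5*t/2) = 2*t/(2*t + 5)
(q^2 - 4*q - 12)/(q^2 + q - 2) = (q - 6)/(q - 1)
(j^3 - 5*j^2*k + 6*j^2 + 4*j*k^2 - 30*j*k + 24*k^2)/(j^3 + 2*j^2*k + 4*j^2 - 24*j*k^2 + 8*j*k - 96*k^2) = (j^2 - j*k + 6*j - 6*k)/(j^2 + 6*j*k + 4*j + 24*k)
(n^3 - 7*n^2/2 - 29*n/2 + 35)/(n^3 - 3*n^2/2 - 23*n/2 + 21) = (n - 5)/(n - 3)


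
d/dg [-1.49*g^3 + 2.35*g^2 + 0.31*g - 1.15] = -4.47*g^2 + 4.7*g + 0.31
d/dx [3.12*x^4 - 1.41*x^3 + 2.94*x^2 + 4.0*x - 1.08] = 12.48*x^3 - 4.23*x^2 + 5.88*x + 4.0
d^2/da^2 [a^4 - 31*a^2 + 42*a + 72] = 12*a^2 - 62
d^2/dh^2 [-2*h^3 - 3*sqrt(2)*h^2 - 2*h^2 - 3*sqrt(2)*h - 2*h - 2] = -12*h - 6*sqrt(2) - 4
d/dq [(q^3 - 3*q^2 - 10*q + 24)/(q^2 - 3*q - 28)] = (q^4 - 6*q^3 - 65*q^2 + 120*q + 352)/(q^4 - 6*q^3 - 47*q^2 + 168*q + 784)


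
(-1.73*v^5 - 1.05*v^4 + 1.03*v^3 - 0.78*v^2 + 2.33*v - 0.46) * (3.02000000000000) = -5.2246*v^5 - 3.171*v^4 + 3.1106*v^3 - 2.3556*v^2 + 7.0366*v - 1.3892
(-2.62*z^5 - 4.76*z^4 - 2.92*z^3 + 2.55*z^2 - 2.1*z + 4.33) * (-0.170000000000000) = 0.4454*z^5 + 0.8092*z^4 + 0.4964*z^3 - 0.4335*z^2 + 0.357*z - 0.7361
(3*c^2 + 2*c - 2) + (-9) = 3*c^2 + 2*c - 11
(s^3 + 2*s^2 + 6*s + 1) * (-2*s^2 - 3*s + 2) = -2*s^5 - 7*s^4 - 16*s^3 - 16*s^2 + 9*s + 2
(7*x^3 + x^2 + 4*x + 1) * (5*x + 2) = 35*x^4 + 19*x^3 + 22*x^2 + 13*x + 2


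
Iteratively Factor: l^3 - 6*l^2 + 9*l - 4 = (l - 1)*(l^2 - 5*l + 4) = (l - 4)*(l - 1)*(l - 1)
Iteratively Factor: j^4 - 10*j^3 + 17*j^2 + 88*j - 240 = (j - 4)*(j^3 - 6*j^2 - 7*j + 60) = (j - 4)^2*(j^2 - 2*j - 15) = (j - 4)^2*(j + 3)*(j - 5)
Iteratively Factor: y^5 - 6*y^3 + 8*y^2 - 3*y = (y - 1)*(y^4 + y^3 - 5*y^2 + 3*y) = y*(y - 1)*(y^3 + y^2 - 5*y + 3) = y*(y - 1)^2*(y^2 + 2*y - 3) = y*(y - 1)^2*(y + 3)*(y - 1)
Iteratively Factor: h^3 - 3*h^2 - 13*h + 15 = (h + 3)*(h^2 - 6*h + 5) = (h - 1)*(h + 3)*(h - 5)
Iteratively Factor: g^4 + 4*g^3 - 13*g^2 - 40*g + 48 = (g + 4)*(g^3 - 13*g + 12) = (g + 4)^2*(g^2 - 4*g + 3) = (g - 3)*(g + 4)^2*(g - 1)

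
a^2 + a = a*(a + 1)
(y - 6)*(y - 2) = y^2 - 8*y + 12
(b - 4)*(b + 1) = b^2 - 3*b - 4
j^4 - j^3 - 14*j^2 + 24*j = j*(j - 3)*(j - 2)*(j + 4)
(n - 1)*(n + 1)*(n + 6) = n^3 + 6*n^2 - n - 6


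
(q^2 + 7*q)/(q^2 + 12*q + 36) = q*(q + 7)/(q^2 + 12*q + 36)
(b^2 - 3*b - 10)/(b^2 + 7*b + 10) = (b - 5)/(b + 5)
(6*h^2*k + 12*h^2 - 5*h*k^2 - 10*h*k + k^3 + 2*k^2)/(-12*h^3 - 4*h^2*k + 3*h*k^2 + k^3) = (-3*h*k - 6*h + k^2 + 2*k)/(6*h^2 + 5*h*k + k^2)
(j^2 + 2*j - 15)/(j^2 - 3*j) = (j + 5)/j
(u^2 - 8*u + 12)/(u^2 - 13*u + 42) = (u - 2)/(u - 7)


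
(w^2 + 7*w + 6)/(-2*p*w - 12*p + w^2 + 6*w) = (-w - 1)/(2*p - w)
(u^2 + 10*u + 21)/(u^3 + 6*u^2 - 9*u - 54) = (u + 7)/(u^2 + 3*u - 18)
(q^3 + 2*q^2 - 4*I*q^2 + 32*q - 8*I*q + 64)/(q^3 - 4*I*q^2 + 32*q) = (q + 2)/q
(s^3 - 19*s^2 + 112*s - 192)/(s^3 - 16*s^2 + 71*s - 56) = (s^2 - 11*s + 24)/(s^2 - 8*s + 7)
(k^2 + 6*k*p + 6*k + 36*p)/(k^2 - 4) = (k^2 + 6*k*p + 6*k + 36*p)/(k^2 - 4)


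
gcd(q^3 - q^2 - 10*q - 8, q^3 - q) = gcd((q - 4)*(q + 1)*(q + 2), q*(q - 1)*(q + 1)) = q + 1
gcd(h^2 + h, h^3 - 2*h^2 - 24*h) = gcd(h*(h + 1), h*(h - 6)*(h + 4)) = h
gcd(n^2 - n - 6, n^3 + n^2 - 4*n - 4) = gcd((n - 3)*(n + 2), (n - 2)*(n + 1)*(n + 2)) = n + 2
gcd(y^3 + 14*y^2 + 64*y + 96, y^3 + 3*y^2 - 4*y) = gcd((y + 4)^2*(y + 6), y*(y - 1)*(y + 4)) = y + 4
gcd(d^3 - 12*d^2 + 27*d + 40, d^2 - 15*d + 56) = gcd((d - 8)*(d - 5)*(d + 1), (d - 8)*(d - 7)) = d - 8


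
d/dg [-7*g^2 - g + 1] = -14*g - 1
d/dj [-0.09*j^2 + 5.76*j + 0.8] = 5.76 - 0.18*j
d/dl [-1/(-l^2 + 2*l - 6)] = 2*(1 - l)/(l^2 - 2*l + 6)^2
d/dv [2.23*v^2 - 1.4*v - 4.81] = 4.46*v - 1.4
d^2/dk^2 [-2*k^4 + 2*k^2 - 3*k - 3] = 4 - 24*k^2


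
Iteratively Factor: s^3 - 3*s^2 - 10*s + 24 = (s - 2)*(s^2 - s - 12) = (s - 4)*(s - 2)*(s + 3)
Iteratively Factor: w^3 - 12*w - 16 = (w - 4)*(w^2 + 4*w + 4) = (w - 4)*(w + 2)*(w + 2)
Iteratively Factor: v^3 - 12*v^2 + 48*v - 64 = (v - 4)*(v^2 - 8*v + 16) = (v - 4)^2*(v - 4)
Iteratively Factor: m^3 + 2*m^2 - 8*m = (m - 2)*(m^2 + 4*m) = (m - 2)*(m + 4)*(m)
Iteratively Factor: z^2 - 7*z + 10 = (z - 5)*(z - 2)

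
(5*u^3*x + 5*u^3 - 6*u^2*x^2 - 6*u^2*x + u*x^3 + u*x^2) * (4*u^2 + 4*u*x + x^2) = 20*u^5*x + 20*u^5 - 4*u^4*x^2 - 4*u^4*x - 15*u^3*x^3 - 15*u^3*x^2 - 2*u^2*x^4 - 2*u^2*x^3 + u*x^5 + u*x^4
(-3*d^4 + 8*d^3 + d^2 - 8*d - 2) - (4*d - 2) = -3*d^4 + 8*d^3 + d^2 - 12*d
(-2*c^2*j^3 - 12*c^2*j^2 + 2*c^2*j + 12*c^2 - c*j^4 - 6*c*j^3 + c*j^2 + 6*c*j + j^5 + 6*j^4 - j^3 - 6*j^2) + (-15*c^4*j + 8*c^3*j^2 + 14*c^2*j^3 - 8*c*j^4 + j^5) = -15*c^4*j + 8*c^3*j^2 + 12*c^2*j^3 - 12*c^2*j^2 + 2*c^2*j + 12*c^2 - 9*c*j^4 - 6*c*j^3 + c*j^2 + 6*c*j + 2*j^5 + 6*j^4 - j^3 - 6*j^2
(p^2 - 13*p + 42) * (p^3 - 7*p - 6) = p^5 - 13*p^4 + 35*p^3 + 85*p^2 - 216*p - 252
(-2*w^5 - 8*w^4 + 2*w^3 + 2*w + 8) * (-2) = 4*w^5 + 16*w^4 - 4*w^3 - 4*w - 16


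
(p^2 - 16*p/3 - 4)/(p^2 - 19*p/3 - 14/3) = (p - 6)/(p - 7)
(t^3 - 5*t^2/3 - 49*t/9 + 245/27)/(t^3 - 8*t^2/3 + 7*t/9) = (9*t^2 + 6*t - 35)/(3*t*(3*t - 1))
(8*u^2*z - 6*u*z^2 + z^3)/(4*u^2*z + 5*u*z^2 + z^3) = (8*u^2 - 6*u*z + z^2)/(4*u^2 + 5*u*z + z^2)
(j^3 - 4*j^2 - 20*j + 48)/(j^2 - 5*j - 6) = (j^2 + 2*j - 8)/(j + 1)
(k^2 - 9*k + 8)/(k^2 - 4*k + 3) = (k - 8)/(k - 3)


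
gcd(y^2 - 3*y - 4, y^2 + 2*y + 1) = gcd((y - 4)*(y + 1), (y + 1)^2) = y + 1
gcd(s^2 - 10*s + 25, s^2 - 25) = s - 5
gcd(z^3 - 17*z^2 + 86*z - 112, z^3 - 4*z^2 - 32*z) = z - 8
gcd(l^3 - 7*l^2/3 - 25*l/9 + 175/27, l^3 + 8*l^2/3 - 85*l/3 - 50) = l + 5/3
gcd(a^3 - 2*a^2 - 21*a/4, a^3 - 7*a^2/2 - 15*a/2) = a^2 + 3*a/2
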